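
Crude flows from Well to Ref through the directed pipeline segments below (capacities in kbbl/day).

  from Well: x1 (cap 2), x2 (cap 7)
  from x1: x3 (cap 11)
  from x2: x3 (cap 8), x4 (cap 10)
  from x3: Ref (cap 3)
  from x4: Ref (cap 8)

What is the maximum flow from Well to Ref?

9

Augment Well→x1→x3→Ref: bottleneck 2, flow now 2.
Augment Well→x2→x3→Ref: bottleneck 1, flow now 3.
Augment Well→x2→x4→Ref: bottleneck 6, flow now 9.
No augmenting path remains; maximum flow = 9.
In the residual graph, reachable from Well: {Well}.
Min-cut edges: Well→x1 (2), Well→x2 (7); capacity 2 + 7 = 9.
This cut is saturated, so no flow can exceed 9.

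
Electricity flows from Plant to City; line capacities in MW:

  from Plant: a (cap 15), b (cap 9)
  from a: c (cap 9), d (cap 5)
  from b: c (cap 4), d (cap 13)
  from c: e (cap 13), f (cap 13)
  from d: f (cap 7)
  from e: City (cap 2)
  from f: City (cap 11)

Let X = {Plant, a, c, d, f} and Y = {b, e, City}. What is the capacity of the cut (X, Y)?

Edges leaving {Plant, a, c, d, f}: Plant→b (9), c→e (13), f→City (11).
Cut capacity = 9 + 13 + 11 = 33.

33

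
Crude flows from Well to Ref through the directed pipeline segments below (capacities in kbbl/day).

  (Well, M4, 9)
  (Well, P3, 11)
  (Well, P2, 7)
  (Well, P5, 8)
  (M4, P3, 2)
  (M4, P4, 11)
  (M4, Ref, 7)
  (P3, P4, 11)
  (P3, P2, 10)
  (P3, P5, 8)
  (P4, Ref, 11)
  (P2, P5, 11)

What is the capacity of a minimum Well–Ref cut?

Augment Well→M4→Ref: bottleneck 7, flow now 7.
Augment Well→M4→P4→Ref: bottleneck 2, flow now 9.
Augment Well→P3→P4→Ref: bottleneck 9, flow now 18.
No augmenting path remains; maximum flow = 18.
By max-flow min-cut, the minimum cut capacity equals the max flow.
In the residual graph, reachable from Well: {Well, M4, P3, P4, P2, P5}.
Min-cut edges: M4→Ref (7), P4→Ref (11); capacity 7 + 11 = 18.

18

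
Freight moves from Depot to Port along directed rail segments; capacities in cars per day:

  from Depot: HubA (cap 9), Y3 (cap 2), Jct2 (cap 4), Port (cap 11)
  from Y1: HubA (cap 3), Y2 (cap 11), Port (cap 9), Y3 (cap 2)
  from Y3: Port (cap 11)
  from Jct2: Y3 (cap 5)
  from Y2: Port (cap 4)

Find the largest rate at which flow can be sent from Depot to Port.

Augment Depot→Port: bottleneck 11, flow now 11.
Augment Depot→Y3→Port: bottleneck 2, flow now 13.
Augment Depot→Jct2→Y3→Port: bottleneck 4, flow now 17.
No augmenting path remains; maximum flow = 17.
In the residual graph, reachable from Depot: {Depot, HubA}.
Min-cut edges: Depot→Y3 (2), Depot→Jct2 (4), Depot→Port (11); capacity 2 + 4 + 11 = 17.
This cut is saturated, so no flow can exceed 17.

17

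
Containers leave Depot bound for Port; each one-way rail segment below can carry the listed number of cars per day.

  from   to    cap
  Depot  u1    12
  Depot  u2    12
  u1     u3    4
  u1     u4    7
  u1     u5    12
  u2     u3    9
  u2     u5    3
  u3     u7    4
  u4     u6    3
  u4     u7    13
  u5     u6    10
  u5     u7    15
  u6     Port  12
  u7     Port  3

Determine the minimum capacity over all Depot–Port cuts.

15

Augment Depot→u1→u3→u7→Port: bottleneck 3, flow now 3.
Augment Depot→u1→u4→u6→Port: bottleneck 3, flow now 6.
Augment Depot→u1→u5→u6→Port: bottleneck 6, flow now 12.
Augment Depot→u2→u5→u6→Port: bottleneck 3, flow now 15.
No augmenting path remains; maximum flow = 15.
By max-flow min-cut, the minimum cut capacity equals the max flow.
In the residual graph, reachable from Depot: {Depot, u1, u2, u3, u4, u5, u6, u7}.
Min-cut edges: u6→Port (12), u7→Port (3); capacity 12 + 3 = 15.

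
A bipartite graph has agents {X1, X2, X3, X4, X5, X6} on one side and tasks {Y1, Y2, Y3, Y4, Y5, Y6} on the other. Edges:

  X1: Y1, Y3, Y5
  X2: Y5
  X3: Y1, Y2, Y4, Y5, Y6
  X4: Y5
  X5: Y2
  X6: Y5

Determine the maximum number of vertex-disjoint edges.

4

Unit-capacity flow: source→left, listed edges, right→sink; max matching = max flow.
Augmenting path X1→Y1 (+1); matched 1.
Augmenting path X2→Y5 (+1); matched 2.
Augmenting path X3→Y2 (+1); matched 3.
Augmenting path X5→Y2→X3→Y4 (+1); matched 4.
No augmenting path remains; maximum matching = 4.
König certificate: {X1, X3, X5, Y5} is a vertex cover of size 4 (every listed pair touches it), so no matching can be larger.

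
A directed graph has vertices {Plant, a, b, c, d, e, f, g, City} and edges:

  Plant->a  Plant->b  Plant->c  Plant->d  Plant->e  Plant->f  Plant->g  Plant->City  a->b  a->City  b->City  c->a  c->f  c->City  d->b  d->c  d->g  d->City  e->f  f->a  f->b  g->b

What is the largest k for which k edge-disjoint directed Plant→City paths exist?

Assign every edge capacity 1; by Menger, the answer equals the max flow.
Path Plant→City (+1); total 1.
Path Plant→a→City (+1); total 2.
Path Plant→b→City (+1); total 3.
Path Plant→c→City (+1); total 4.
Path Plant→d→City (+1); total 5.
No residual Plant→City path; max flow = 5.
Certifying cut of size 5: {Plant→City, Plant→c, Plant→d, a→City, b→City}.

5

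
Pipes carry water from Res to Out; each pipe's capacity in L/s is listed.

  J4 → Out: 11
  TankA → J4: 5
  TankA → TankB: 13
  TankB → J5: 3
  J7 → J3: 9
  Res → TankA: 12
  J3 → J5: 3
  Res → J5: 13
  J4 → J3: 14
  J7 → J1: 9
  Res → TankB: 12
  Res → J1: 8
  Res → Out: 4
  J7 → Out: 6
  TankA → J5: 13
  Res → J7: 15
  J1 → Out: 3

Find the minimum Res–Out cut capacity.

Augment Res→Out: bottleneck 4, flow now 4.
Augment Res→J7→Out: bottleneck 6, flow now 10.
Augment Res→J1→Out: bottleneck 3, flow now 13.
Augment Res→TankA→J4→Out: bottleneck 5, flow now 18.
No augmenting path remains; maximum flow = 18.
By max-flow min-cut, the minimum cut capacity equals the max flow.
In the residual graph, reachable from Res: {Res, TankA, TankB, J7, J1, J3, J5}.
Min-cut edges: Res→Out (4), TankA→J4 (5), J7→Out (6), J1→Out (3); capacity 4 + 5 + 6 + 3 = 18.

18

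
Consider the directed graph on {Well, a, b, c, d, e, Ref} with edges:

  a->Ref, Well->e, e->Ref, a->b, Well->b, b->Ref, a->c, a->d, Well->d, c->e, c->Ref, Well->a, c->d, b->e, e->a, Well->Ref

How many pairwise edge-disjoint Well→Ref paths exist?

4

Assign every edge capacity 1; by Menger, the answer equals the max flow.
Path Well→Ref (+1); total 1.
Path Well→a→Ref (+1); total 2.
Path Well→b→Ref (+1); total 3.
Path Well→e→Ref (+1); total 4.
No residual Well→Ref path; max flow = 4.
Certifying cut of size 4: {Well→Ref, Well→a, Well→b, Well→e}.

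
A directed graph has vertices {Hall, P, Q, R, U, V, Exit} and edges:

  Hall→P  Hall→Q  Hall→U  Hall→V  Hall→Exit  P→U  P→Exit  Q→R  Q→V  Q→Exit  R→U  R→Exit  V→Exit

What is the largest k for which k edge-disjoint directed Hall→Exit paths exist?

Assign every edge capacity 1; by Menger, the answer equals the max flow.
Path Hall→Exit (+1); total 1.
Path Hall→P→Exit (+1); total 2.
Path Hall→Q→Exit (+1); total 3.
Path Hall→V→Exit (+1); total 4.
No residual Hall→Exit path; max flow = 4.
Certifying cut of size 4: {Hall→Exit, Hall→P, Hall→Q, Hall→V}.

4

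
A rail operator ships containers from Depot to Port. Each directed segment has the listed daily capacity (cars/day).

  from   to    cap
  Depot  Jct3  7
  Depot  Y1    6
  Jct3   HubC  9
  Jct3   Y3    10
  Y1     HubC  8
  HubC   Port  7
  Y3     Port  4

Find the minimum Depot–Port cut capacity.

Augment Depot→Jct3→HubC→Port: bottleneck 7, flow now 7.
Augment Depot→Y1→HubC→Jct3→Y3→Port: bottleneck 4, flow now 11. (uses reverse residual edge)
No augmenting path remains; maximum flow = 11.
By max-flow min-cut, the minimum cut capacity equals the max flow.
In the residual graph, reachable from Depot: {Depot, Jct3, Y1, HubC, Y3}.
Min-cut edges: HubC→Port (7), Y3→Port (4); capacity 7 + 4 = 11.

11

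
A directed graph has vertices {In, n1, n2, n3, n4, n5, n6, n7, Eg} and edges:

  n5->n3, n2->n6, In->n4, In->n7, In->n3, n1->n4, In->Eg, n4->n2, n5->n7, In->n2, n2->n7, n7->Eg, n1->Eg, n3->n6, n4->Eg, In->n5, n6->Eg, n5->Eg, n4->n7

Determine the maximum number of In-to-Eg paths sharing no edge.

5

Assign every edge capacity 1; by Menger, the answer equals the max flow.
Path In→Eg (+1); total 1.
Path In→n4→Eg (+1); total 2.
Path In→n5→Eg (+1); total 3.
Path In→n7→Eg (+1); total 4.
Path In→n2→n6→Eg (+1); total 5.
No residual In→Eg path; max flow = 5.
Certifying cut of size 5: {In→Eg, In→n4, In→n5, n6→Eg, n7→Eg}.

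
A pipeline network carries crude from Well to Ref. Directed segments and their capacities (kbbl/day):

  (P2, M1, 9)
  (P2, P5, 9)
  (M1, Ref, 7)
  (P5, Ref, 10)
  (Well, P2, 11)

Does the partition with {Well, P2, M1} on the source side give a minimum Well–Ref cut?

No — its capacity is 16, but the minimum cut has capacity 11.

Given cut capacity: 9 + 7 = 16.
Augment Well→P2→M1→Ref: bottleneck 7, flow now 7.
Augment Well→P2→P5→Ref: bottleneck 4, flow now 11.
No augmenting path remains; maximum flow = 11.
In the residual graph, reachable from Well: {Well}.
Min-cut edges: Well→P2 (11); capacity 11 = 11.
Cut capacity 16 exceeds the max flow 11, so it is not minimum.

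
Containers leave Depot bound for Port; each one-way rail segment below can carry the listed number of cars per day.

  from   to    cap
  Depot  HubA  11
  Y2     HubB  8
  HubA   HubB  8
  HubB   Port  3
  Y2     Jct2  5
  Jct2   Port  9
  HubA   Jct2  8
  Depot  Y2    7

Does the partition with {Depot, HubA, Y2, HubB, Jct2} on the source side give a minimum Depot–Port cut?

Given cut capacity: 3 + 9 = 12.
Augment Depot→HubA→HubB→Port: bottleneck 3, flow now 3.
Augment Depot→HubA→Jct2→Port: bottleneck 8, flow now 11.
Augment Depot→Y2→Jct2→Port: bottleneck 1, flow now 12.
No augmenting path remains; maximum flow = 12.
Cut capacity 12 equals the max flow, so it is a minimum cut.

Yes — it is a minimum cut (capacity 12).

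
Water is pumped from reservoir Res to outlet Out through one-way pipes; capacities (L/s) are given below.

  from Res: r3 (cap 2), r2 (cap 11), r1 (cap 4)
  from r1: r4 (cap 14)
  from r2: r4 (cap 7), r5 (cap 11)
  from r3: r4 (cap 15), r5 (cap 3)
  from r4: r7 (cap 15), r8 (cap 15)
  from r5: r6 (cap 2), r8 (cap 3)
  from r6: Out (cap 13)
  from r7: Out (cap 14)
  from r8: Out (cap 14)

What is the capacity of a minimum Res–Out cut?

17

Augment Res→r1→r4→r7→Out: bottleneck 4, flow now 4.
Augment Res→r2→r4→r7→Out: bottleneck 7, flow now 11.
Augment Res→r2→r5→r6→Out: bottleneck 2, flow now 13.
Augment Res→r2→r5→r8→Out: bottleneck 2, flow now 15.
Augment Res→r3→r4→r7→Out: bottleneck 2, flow now 17.
No augmenting path remains; maximum flow = 17.
By max-flow min-cut, the minimum cut capacity equals the max flow.
In the residual graph, reachable from Res: {Res}.
Min-cut edges: Res→r1 (4), Res→r2 (11), Res→r3 (2); capacity 4 + 11 + 2 = 17.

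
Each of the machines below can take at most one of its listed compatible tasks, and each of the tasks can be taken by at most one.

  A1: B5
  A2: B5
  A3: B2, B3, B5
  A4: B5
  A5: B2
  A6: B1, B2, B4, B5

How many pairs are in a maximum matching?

Unit-capacity flow: source→left, listed edges, right→sink; max matching = max flow.
Augmenting path A1→B5 (+1); matched 1.
Augmenting path A3→B2 (+1); matched 2.
Augmenting path A6→B1 (+1); matched 3.
Augmenting path A5→B2→A3→B3 (+1); matched 4.
No augmenting path remains; maximum matching = 4.
König certificate: {A3, A5, A6, B5} is a vertex cover of size 4 (every listed pair touches it), so no matching can be larger.

4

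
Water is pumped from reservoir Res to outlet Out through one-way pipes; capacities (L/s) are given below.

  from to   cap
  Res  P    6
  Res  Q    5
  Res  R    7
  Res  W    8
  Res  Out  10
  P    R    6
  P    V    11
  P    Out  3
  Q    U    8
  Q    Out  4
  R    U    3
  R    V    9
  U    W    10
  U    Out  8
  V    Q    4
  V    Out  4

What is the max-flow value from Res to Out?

Augment Res→Out: bottleneck 10, flow now 10.
Augment Res→P→Out: bottleneck 3, flow now 13.
Augment Res→Q→Out: bottleneck 4, flow now 17.
Augment Res→P→V→Out: bottleneck 3, flow now 20.
Augment Res→Q→U→Out: bottleneck 1, flow now 21.
Augment Res→R→U→Out: bottleneck 3, flow now 24.
Augment Res→R→V→Out: bottleneck 1, flow now 25.
Augment Res→R→V→Q→U→Out: bottleneck 3, flow now 28.
No augmenting path remains; maximum flow = 28.
In the residual graph, reachable from Res: {Res, W}.
Min-cut edges: Res→P (6), Res→Q (5), Res→R (7), Res→Out (10); capacity 6 + 5 + 7 + 10 = 28.
This cut is saturated, so no flow can exceed 28.

28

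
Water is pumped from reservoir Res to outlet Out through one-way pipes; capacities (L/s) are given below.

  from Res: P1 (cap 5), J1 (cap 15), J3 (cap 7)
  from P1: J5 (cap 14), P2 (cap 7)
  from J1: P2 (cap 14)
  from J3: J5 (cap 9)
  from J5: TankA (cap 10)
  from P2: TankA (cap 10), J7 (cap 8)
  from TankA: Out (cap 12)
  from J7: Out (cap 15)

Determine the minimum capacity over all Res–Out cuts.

20

Augment Res→P1→J5→TankA→Out: bottleneck 5, flow now 5.
Augment Res→J1→P2→TankA→Out: bottleneck 7, flow now 12.
Augment Res→J1→P2→J7→Out: bottleneck 7, flow now 19.
Augment Res→J3→J5→P1→P2→J7→Out: bottleneck 1, flow now 20. (uses reverse residual edge)
No augmenting path remains; maximum flow = 20.
By max-flow min-cut, the minimum cut capacity equals the max flow.
In the residual graph, reachable from Res: {Res, P1, J1, J3, J5, P2, TankA}.
Min-cut edges: P2→J7 (8), TankA→Out (12); capacity 8 + 12 = 20.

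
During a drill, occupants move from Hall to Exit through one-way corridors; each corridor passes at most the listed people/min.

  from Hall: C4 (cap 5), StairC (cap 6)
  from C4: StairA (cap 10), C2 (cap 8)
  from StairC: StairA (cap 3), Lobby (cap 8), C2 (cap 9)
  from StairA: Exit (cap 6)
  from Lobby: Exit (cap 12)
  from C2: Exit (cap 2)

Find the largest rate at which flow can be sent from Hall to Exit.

Augment Hall→C4→StairA→Exit: bottleneck 5, flow now 5.
Augment Hall→StairC→StairA→Exit: bottleneck 1, flow now 6.
Augment Hall→StairC→Lobby→Exit: bottleneck 5, flow now 11.
No augmenting path remains; maximum flow = 11.
In the residual graph, reachable from Hall: {Hall}.
Min-cut edges: Hall→C4 (5), Hall→StairC (6); capacity 5 + 6 = 11.
This cut is saturated, so no flow can exceed 11.

11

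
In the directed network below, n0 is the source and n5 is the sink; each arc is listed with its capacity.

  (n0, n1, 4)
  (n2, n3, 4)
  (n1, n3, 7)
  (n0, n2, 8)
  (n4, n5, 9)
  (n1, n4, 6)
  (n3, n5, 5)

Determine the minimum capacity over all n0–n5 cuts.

Augment n0→n1→n3→n5: bottleneck 4, flow now 4.
Augment n0→n2→n3→n5: bottleneck 1, flow now 5.
Augment n0→n2→n3→n1→n4→n5: bottleneck 3, flow now 8. (uses reverse residual edge)
No augmenting path remains; maximum flow = 8.
By max-flow min-cut, the minimum cut capacity equals the max flow.
In the residual graph, reachable from n0: {n0, n2}.
Min-cut edges: n0→n1 (4), n2→n3 (4); capacity 4 + 4 = 8.

8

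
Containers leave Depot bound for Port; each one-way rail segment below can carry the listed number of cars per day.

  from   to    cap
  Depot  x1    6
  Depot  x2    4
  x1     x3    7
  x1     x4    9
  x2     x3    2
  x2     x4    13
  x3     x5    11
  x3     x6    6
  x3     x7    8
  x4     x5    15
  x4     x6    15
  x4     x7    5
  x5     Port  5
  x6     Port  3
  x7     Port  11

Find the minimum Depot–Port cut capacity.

Augment Depot→x1→x3→x5→Port: bottleneck 5, flow now 5.
Augment Depot→x1→x3→x6→Port: bottleneck 1, flow now 6.
Augment Depot→x2→x3→x6→Port: bottleneck 2, flow now 8.
Augment Depot→x2→x4→x7→Port: bottleneck 2, flow now 10.
No augmenting path remains; maximum flow = 10.
By max-flow min-cut, the minimum cut capacity equals the max flow.
In the residual graph, reachable from Depot: {Depot}.
Min-cut edges: Depot→x1 (6), Depot→x2 (4); capacity 6 + 4 = 10.

10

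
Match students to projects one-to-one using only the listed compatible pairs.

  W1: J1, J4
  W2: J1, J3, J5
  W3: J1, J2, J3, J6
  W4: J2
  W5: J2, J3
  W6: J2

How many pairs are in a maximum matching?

5

Unit-capacity flow: source→left, listed edges, right→sink; max matching = max flow.
Augmenting path W1→J1 (+1); matched 1.
Augmenting path W2→J3 (+1); matched 2.
Augmenting path W3→J2 (+1); matched 3.
Augmenting path W4→J2→W3→J6 (+1); matched 4.
Augmenting path W5→J3→W2→J5 (+1); matched 5.
No augmenting path remains; maximum matching = 5.
König certificate: {W1, W2, W3, W5, J2} is a vertex cover of size 5 (every listed pair touches it), so no matching can be larger.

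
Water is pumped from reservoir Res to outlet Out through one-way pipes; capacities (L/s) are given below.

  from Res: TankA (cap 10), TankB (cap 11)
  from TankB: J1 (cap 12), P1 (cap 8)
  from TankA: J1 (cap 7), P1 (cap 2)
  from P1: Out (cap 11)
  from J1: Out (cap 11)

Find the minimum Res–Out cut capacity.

Augment Res→TankB→P1→Out: bottleneck 8, flow now 8.
Augment Res→TankB→J1→Out: bottleneck 3, flow now 11.
Augment Res→TankA→P1→Out: bottleneck 2, flow now 13.
Augment Res→TankA→J1→Out: bottleneck 7, flow now 20.
No augmenting path remains; maximum flow = 20.
By max-flow min-cut, the minimum cut capacity equals the max flow.
In the residual graph, reachable from Res: {Res, TankA}.
Min-cut edges: Res→TankB (11), TankA→P1 (2), TankA→J1 (7); capacity 11 + 2 + 7 = 20.

20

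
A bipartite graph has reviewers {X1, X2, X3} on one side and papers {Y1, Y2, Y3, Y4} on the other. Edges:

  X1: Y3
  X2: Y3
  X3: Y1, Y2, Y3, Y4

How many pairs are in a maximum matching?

Unit-capacity flow: source→left, listed edges, right→sink; max matching = max flow.
Augmenting path X1→Y3 (+1); matched 1.
Augmenting path X3→Y1 (+1); matched 2.
No augmenting path remains; maximum matching = 2.
König certificate: {X3, Y3} is a vertex cover of size 2 (every listed pair touches it), so no matching can be larger.

2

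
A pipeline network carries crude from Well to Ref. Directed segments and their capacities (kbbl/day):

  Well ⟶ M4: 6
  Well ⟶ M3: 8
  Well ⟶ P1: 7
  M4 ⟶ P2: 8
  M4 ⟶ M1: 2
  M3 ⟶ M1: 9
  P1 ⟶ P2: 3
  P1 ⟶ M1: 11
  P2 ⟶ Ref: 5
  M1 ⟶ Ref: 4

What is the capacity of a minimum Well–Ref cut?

Augment Well→M4→P2→Ref: bottleneck 5, flow now 5.
Augment Well→M4→M1→Ref: bottleneck 1, flow now 6.
Augment Well→M3→M1→Ref: bottleneck 3, flow now 9.
No augmenting path remains; maximum flow = 9.
By max-flow min-cut, the minimum cut capacity equals the max flow.
In the residual graph, reachable from Well: {Well, M4, M3, P1, P2, M1}.
Min-cut edges: P2→Ref (5), M1→Ref (4); capacity 5 + 4 = 9.

9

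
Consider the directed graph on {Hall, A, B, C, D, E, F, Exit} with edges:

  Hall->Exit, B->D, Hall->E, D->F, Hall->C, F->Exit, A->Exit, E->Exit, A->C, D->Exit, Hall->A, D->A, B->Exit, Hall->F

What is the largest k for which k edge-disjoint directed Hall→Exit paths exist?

Assign every edge capacity 1; by Menger, the answer equals the max flow.
Path Hall→Exit (+1); total 1.
Path Hall→A→Exit (+1); total 2.
Path Hall→E→Exit (+1); total 3.
Path Hall→F→Exit (+1); total 4.
No residual Hall→Exit path; max flow = 4.
Certifying cut of size 4: {Hall→A, Hall→E, Hall→Exit, Hall→F}.

4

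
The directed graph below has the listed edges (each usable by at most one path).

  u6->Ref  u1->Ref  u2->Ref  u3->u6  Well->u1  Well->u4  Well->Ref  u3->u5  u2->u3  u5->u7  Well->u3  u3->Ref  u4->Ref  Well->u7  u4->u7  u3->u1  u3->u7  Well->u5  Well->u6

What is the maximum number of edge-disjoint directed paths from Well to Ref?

5

Assign every edge capacity 1; by Menger, the answer equals the max flow.
Path Well→Ref (+1); total 1.
Path Well→u1→Ref (+1); total 2.
Path Well→u3→Ref (+1); total 3.
Path Well→u4→Ref (+1); total 4.
Path Well→u6→Ref (+1); total 5.
No residual Well→Ref path; max flow = 5.
Certifying cut of size 5: {Well→Ref, Well→u1, Well→u3, Well→u4, Well→u6}.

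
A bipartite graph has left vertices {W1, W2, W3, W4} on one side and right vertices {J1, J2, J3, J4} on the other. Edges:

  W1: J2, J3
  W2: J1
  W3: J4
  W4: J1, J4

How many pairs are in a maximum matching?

Unit-capacity flow: source→left, listed edges, right→sink; max matching = max flow.
Augmenting path W1→J2 (+1); matched 1.
Augmenting path W2→J1 (+1); matched 2.
Augmenting path W3→J4 (+1); matched 3.
No augmenting path remains; maximum matching = 3.
König certificate: {W1, J1, J4} is a vertex cover of size 3 (every listed pair touches it), so no matching can be larger.

3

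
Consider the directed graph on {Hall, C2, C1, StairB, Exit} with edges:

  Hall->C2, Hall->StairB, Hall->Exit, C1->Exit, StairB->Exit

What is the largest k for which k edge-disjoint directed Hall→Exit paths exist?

2

Assign every edge capacity 1; by Menger, the answer equals the max flow.
Path Hall→Exit (+1); total 1.
Path Hall→StairB→Exit (+1); total 2.
No residual Hall→Exit path; max flow = 2.
Certifying cut of size 2: {Hall→Exit, Hall→StairB}.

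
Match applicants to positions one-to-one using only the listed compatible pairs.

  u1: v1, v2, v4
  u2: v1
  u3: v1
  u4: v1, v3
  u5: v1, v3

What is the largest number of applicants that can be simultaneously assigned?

3

Unit-capacity flow: source→left, listed edges, right→sink; max matching = max flow.
Augmenting path u1→v1 (+1); matched 1.
Augmenting path u4→v3 (+1); matched 2.
Augmenting path u2→v1→u1→v2 (+1); matched 3.
No augmenting path remains; maximum matching = 3.
König certificate: {u1, v1, v3} is a vertex cover of size 3 (every listed pair touches it), so no matching can be larger.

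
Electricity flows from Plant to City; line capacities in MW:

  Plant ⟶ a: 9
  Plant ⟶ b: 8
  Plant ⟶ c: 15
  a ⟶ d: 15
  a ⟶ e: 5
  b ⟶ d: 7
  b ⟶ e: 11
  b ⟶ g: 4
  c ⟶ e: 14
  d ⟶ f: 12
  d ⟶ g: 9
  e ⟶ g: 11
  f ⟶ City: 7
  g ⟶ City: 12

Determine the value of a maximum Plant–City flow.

Augment Plant→b→g→City: bottleneck 4, flow now 4.
Augment Plant→a→d→f→City: bottleneck 7, flow now 11.
Augment Plant→a→d→g→City: bottleneck 2, flow now 13.
Augment Plant→b→d→g→City: bottleneck 4, flow now 17.
Augment Plant→c→e→g→City: bottleneck 2, flow now 19.
No augmenting path remains; maximum flow = 19.
In the residual graph, reachable from Plant: {Plant, a, b, c, d, e, f, g}.
Min-cut edges: f→City (7), g→City (12); capacity 7 + 12 = 19.
This cut is saturated, so no flow can exceed 19.

19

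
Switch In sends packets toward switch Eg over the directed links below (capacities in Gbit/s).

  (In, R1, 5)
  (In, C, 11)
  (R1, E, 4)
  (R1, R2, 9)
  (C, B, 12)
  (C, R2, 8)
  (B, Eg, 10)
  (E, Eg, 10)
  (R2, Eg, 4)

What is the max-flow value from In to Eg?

Augment In→R1→E→Eg: bottleneck 4, flow now 4.
Augment In→R1→R2→Eg: bottleneck 1, flow now 5.
Augment In→C→B→Eg: bottleneck 10, flow now 15.
Augment In→C→R2→Eg: bottleneck 1, flow now 16.
No augmenting path remains; maximum flow = 16.
In the residual graph, reachable from In: {In}.
Min-cut edges: In→R1 (5), In→C (11); capacity 5 + 11 = 16.
This cut is saturated, so no flow can exceed 16.

16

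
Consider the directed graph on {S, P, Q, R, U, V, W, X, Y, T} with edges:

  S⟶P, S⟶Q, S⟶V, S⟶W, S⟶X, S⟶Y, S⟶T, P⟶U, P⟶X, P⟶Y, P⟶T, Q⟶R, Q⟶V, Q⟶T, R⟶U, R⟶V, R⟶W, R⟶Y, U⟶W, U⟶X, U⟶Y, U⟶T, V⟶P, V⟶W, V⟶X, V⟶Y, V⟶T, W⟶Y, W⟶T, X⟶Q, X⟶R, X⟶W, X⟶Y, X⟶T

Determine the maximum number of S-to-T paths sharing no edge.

Assign every edge capacity 1; by Menger, the answer equals the max flow.
Path S→T (+1); total 1.
Path S→P→T (+1); total 2.
Path S→Q→T (+1); total 3.
Path S→V→T (+1); total 4.
Path S→W→T (+1); total 5.
Path S→X→T (+1); total 6.
No residual S→T path; max flow = 6.
Certifying cut of size 6: {S→P, S→Q, S→T, S→V, S→W, S→X}.

6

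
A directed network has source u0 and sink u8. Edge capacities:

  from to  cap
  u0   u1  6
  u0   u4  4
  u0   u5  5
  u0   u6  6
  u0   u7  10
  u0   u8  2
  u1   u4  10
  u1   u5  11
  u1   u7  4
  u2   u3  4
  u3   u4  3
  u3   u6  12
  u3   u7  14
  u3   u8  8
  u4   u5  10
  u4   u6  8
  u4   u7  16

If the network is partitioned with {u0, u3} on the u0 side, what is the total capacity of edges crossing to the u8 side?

Edges leaving {u0, u3}: u0→u1 (6), u0→u4 (4), u0→u5 (5), u0→u6 (6), u0→u7 (10), u0→u8 (2), u3→u4 (3), u3→u6 (12), u3→u7 (14), u3→u8 (8).
Cut capacity = 6 + 4 + 5 + 6 + 10 + 2 + 3 + 12 + 14 + 8 = 70.

70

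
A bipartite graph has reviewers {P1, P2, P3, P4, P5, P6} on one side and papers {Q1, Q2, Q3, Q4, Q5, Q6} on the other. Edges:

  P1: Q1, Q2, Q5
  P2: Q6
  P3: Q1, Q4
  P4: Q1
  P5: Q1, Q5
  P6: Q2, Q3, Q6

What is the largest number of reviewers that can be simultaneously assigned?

Unit-capacity flow: source→left, listed edges, right→sink; max matching = max flow.
Augmenting path P1→Q1 (+1); matched 1.
Augmenting path P2→Q6 (+1); matched 2.
Augmenting path P3→Q4 (+1); matched 3.
Augmenting path P5→Q5 (+1); matched 4.
Augmenting path P6→Q2 (+1); matched 5.
Augmenting path P4→Q1→P1→Q2→P6→Q3 (+1); matched 6.
No augmenting path remains; maximum matching = 6.
König certificate: {P1, P2, P3, P4, P5, P6} is a vertex cover of size 6 (every listed pair touches it), so no matching can be larger.

6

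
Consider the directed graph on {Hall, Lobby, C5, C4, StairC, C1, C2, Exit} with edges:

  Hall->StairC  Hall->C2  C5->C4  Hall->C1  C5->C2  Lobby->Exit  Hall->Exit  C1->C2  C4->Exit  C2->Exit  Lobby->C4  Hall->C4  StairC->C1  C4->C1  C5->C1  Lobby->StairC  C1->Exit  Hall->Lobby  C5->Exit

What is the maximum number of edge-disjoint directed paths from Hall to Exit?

Assign every edge capacity 1; by Menger, the answer equals the max flow.
Path Hall→Exit (+1); total 1.
Path Hall→Lobby→Exit (+1); total 2.
Path Hall→C4→Exit (+1); total 3.
Path Hall→C1→Exit (+1); total 4.
Path Hall→C2→Exit (+1); total 5.
No residual Hall→Exit path; max flow = 5.
Certifying cut of size 5: {C1→Exit, C2→Exit, Hall→C4, Hall→Exit, Hall→Lobby}.

5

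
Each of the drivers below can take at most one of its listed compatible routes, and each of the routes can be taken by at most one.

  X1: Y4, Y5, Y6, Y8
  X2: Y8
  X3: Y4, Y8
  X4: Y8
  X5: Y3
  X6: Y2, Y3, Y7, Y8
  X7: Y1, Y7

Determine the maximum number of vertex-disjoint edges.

6

Unit-capacity flow: source→left, listed edges, right→sink; max matching = max flow.
Augmenting path X1→Y4 (+1); matched 1.
Augmenting path X2→Y8 (+1); matched 2.
Augmenting path X5→Y3 (+1); matched 3.
Augmenting path X6→Y2 (+1); matched 4.
Augmenting path X7→Y1 (+1); matched 5.
Augmenting path X3→Y4→X1→Y5 (+1); matched 6.
No augmenting path remains; maximum matching = 6.
König certificate: {X1, X3, X5, X6, X7, Y8} is a vertex cover of size 6 (every listed pair touches it), so no matching can be larger.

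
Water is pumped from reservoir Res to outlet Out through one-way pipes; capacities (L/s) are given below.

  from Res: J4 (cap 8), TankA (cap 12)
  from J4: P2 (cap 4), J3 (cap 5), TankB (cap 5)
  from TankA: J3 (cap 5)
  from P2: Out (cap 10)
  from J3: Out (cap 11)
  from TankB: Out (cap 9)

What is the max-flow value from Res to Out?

Augment Res→J4→P2→Out: bottleneck 4, flow now 4.
Augment Res→J4→J3→Out: bottleneck 4, flow now 8.
Augment Res→TankA→J3→Out: bottleneck 5, flow now 13.
No augmenting path remains; maximum flow = 13.
In the residual graph, reachable from Res: {Res, TankA}.
Min-cut edges: Res→J4 (8), TankA→J3 (5); capacity 8 + 5 = 13.
This cut is saturated, so no flow can exceed 13.

13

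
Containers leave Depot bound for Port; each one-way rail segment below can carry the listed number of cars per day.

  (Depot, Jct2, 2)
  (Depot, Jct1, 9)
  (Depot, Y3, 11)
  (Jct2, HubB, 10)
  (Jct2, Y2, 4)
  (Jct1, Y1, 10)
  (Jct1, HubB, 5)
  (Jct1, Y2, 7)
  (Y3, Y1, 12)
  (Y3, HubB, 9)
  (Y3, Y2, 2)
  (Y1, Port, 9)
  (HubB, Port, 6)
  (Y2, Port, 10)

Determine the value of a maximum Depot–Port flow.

Augment Depot→Jct2→HubB→Port: bottleneck 2, flow now 2.
Augment Depot→Jct1→Y1→Port: bottleneck 9, flow now 11.
Augment Depot→Y3→HubB→Port: bottleneck 4, flow now 15.
Augment Depot→Y3→Y2→Port: bottleneck 2, flow now 17.
Augment Depot→Y3→Y1→Jct1→Y2→Port: bottleneck 5, flow now 22. (uses reverse residual edge)
No augmenting path remains; maximum flow = 22.
In the residual graph, reachable from Depot: {Depot}.
Min-cut edges: Depot→Jct2 (2), Depot→Jct1 (9), Depot→Y3 (11); capacity 2 + 9 + 11 = 22.
This cut is saturated, so no flow can exceed 22.

22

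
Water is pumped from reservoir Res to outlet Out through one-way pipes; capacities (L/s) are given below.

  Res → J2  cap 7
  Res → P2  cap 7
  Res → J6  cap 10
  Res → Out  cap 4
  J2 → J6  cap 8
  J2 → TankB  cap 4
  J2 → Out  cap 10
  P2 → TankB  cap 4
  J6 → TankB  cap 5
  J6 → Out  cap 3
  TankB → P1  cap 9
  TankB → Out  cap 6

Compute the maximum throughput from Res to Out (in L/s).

Augment Res→Out: bottleneck 4, flow now 4.
Augment Res→J2→Out: bottleneck 7, flow now 11.
Augment Res→J6→Out: bottleneck 3, flow now 14.
Augment Res→P2→TankB→Out: bottleneck 4, flow now 18.
Augment Res→J6→TankB→Out: bottleneck 2, flow now 20.
No augmenting path remains; maximum flow = 20.
In the residual graph, reachable from Res: {Res, P2, J6, TankB, P1}.
Min-cut edges: Res→J2 (7), Res→Out (4), J6→Out (3), TankB→Out (6); capacity 7 + 4 + 3 + 6 = 20.
This cut is saturated, so no flow can exceed 20.

20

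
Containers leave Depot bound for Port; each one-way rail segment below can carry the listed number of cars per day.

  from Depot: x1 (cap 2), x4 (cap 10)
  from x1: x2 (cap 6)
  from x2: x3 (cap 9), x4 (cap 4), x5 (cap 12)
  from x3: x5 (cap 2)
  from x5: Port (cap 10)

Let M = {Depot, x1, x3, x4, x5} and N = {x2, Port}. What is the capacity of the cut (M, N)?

Edges leaving {Depot, x1, x3, x4, x5}: x1→x2 (6), x5→Port (10).
Cut capacity = 6 + 10 = 16.

16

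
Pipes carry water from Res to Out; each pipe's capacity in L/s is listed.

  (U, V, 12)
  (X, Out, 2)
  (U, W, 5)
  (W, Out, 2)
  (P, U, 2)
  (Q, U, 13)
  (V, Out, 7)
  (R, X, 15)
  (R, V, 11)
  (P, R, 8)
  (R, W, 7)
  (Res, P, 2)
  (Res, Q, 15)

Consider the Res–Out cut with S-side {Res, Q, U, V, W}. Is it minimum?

Given cut capacity: 2 + 7 + 2 = 11.
Augment Res→P→R→V→Out: bottleneck 2, flow now 2.
Augment Res→Q→U→V→Out: bottleneck 5, flow now 7.
Augment Res→Q→U→W→Out: bottleneck 2, flow now 9.
Augment Res→Q→U→V→R→X→Out: bottleneck 2, flow now 11. (uses reverse residual edge)
No augmenting path remains; maximum flow = 11.
Cut capacity 11 equals the max flow, so it is a minimum cut.

Yes — it is a minimum cut (capacity 11).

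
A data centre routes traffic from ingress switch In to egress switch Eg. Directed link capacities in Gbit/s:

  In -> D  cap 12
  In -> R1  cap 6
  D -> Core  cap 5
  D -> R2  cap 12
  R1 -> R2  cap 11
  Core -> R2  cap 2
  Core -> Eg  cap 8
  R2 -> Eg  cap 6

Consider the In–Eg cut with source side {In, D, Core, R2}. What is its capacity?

Edges leaving {In, D, Core, R2}: In→R1 (6), Core→Eg (8), R2→Eg (6).
Cut capacity = 6 + 8 + 6 = 20.

20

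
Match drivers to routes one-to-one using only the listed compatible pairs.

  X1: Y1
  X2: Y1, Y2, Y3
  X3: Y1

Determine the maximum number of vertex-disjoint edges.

Unit-capacity flow: source→left, listed edges, right→sink; max matching = max flow.
Augmenting path X1→Y1 (+1); matched 1.
Augmenting path X2→Y2 (+1); matched 2.
No augmenting path remains; maximum matching = 2.
König certificate: {X2, Y1} is a vertex cover of size 2 (every listed pair touches it), so no matching can be larger.

2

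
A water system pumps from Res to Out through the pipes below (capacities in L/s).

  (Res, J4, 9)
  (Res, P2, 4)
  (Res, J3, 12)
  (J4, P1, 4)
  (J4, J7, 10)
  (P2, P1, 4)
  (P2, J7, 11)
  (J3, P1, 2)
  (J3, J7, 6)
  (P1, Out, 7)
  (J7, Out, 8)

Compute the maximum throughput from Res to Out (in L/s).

15

Augment Res→J4→P1→Out: bottleneck 4, flow now 4.
Augment Res→J4→J7→Out: bottleneck 5, flow now 9.
Augment Res→P2→P1→Out: bottleneck 3, flow now 12.
Augment Res→P2→J7→Out: bottleneck 1, flow now 13.
Augment Res→J3→J7→Out: bottleneck 2, flow now 15.
No augmenting path remains; maximum flow = 15.
In the residual graph, reachable from Res: {Res, J4, P2, J3, P1, J7}.
Min-cut edges: P1→Out (7), J7→Out (8); capacity 7 + 8 = 15.
This cut is saturated, so no flow can exceed 15.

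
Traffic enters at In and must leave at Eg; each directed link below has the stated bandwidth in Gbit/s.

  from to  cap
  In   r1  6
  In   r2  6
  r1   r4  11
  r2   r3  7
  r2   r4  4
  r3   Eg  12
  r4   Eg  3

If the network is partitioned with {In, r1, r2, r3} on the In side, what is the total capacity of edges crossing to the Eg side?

Edges leaving {In, r1, r2, r3}: r1→r4 (11), r2→r4 (4), r3→Eg (12).
Cut capacity = 11 + 4 + 12 = 27.

27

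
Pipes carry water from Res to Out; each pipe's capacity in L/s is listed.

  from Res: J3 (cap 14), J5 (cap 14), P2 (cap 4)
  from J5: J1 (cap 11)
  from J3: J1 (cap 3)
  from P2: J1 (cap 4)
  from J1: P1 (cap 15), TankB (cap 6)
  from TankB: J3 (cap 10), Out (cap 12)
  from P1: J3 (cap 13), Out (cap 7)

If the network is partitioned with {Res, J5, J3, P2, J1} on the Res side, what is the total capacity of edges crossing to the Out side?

21

Edges leaving {Res, J5, J3, P2, J1}: J1→TankB (6), J1→P1 (15).
Cut capacity = 6 + 15 = 21.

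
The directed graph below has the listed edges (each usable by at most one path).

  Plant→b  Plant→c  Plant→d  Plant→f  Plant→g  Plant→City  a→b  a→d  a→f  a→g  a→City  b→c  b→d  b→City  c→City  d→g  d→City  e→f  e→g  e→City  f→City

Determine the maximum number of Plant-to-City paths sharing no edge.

Assign every edge capacity 1; by Menger, the answer equals the max flow.
Path Plant→City (+1); total 1.
Path Plant→b→City (+1); total 2.
Path Plant→c→City (+1); total 3.
Path Plant→d→City (+1); total 4.
Path Plant→f→City (+1); total 5.
No residual Plant→City path; max flow = 5.
Certifying cut of size 5: {Plant→City, Plant→b, Plant→c, Plant→d, Plant→f}.

5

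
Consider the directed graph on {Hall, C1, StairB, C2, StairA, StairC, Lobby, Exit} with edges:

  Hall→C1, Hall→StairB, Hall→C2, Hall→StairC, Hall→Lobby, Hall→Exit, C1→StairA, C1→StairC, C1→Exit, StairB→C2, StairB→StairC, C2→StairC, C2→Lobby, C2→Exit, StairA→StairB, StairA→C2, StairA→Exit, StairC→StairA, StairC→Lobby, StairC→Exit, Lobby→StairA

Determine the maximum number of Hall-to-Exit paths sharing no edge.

5

Assign every edge capacity 1; by Menger, the answer equals the max flow.
Path Hall→Exit (+1); total 1.
Path Hall→C1→Exit (+1); total 2.
Path Hall→C2→Exit (+1); total 3.
Path Hall→StairC→Exit (+1); total 4.
Path Hall→Lobby→StairA→Exit (+1); total 5.
No residual Hall→Exit path; max flow = 5.
Certifying cut of size 5: {C2→Exit, Hall→C1, Hall→Exit, StairA→Exit, StairC→Exit}.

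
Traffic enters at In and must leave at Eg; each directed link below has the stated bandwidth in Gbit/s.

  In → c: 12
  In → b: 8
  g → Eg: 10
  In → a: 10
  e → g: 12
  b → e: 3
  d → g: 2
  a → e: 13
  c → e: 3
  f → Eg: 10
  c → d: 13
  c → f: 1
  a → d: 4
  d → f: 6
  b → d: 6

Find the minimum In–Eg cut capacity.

17

Augment In→c→f→Eg: bottleneck 1, flow now 1.
Augment In→a→d→f→Eg: bottleneck 4, flow now 5.
Augment In→a→e→g→Eg: bottleneck 6, flow now 11.
Augment In→b→d→f→Eg: bottleneck 2, flow now 13.
Augment In→b→d→g→Eg: bottleneck 2, flow now 15.
Augment In→b→e→g→Eg: bottleneck 2, flow now 17.
No augmenting path remains; maximum flow = 17.
By max-flow min-cut, the minimum cut capacity equals the max flow.
In the residual graph, reachable from In: {In, a, b, c, d, e, g}.
Min-cut edges: c→f (1), d→f (6), g→Eg (10); capacity 1 + 6 + 10 = 17.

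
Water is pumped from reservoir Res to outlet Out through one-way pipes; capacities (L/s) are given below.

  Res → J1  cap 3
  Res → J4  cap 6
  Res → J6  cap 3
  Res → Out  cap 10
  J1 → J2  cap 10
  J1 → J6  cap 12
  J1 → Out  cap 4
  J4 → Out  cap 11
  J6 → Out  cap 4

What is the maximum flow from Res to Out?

Augment Res→Out: bottleneck 10, flow now 10.
Augment Res→J1→Out: bottleneck 3, flow now 13.
Augment Res→J4→Out: bottleneck 6, flow now 19.
Augment Res→J6→Out: bottleneck 3, flow now 22.
No augmenting path remains; maximum flow = 22.
In the residual graph, reachable from Res: {Res}.
Min-cut edges: Res→J1 (3), Res→J4 (6), Res→J6 (3), Res→Out (10); capacity 3 + 6 + 3 + 10 = 22.
This cut is saturated, so no flow can exceed 22.

22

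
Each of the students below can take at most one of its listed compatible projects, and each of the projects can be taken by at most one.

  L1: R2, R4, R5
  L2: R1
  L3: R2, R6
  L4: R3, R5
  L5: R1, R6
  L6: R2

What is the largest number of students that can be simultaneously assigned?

Unit-capacity flow: source→left, listed edges, right→sink; max matching = max flow.
Augmenting path L1→R2 (+1); matched 1.
Augmenting path L2→R1 (+1); matched 2.
Augmenting path L3→R6 (+1); matched 3.
Augmenting path L4→R3 (+1); matched 4.
Augmenting path L6→R2→L1→R4 (+1); matched 5.
No augmenting path remains; maximum matching = 5.
König certificate: {L1, L4, R1, R2, R6} is a vertex cover of size 5 (every listed pair touches it), so no matching can be larger.

5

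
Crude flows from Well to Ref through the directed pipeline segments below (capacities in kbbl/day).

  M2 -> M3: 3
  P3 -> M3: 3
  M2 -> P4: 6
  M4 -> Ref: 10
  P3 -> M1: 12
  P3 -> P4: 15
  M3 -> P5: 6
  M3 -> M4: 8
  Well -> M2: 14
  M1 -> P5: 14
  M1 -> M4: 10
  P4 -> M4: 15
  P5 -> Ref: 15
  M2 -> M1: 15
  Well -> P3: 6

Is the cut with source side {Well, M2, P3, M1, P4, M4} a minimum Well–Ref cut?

Given cut capacity: 3 + 3 + 14 + 10 = 30.
Augment Well→M2→M1→M4→Ref: bottleneck 10, flow now 10.
Augment Well→M2→M1→P5→Ref: bottleneck 4, flow now 14.
Augment Well→P3→M1→P5→Ref: bottleneck 6, flow now 20.
No augmenting path remains; maximum flow = 20.
In the residual graph, reachable from Well: {Well}.
Min-cut edges: Well→M2 (14), Well→P3 (6); capacity 14 + 6 = 20.
Cut capacity 30 exceeds the max flow 20, so it is not minimum.

No — its capacity is 30, but the minimum cut has capacity 20.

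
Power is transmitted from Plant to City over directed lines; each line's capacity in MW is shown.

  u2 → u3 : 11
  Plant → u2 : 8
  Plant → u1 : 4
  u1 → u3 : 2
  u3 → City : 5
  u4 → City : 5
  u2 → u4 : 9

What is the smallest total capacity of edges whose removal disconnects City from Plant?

Augment Plant→u1→u3→City: bottleneck 2, flow now 2.
Augment Plant→u2→u3→City: bottleneck 3, flow now 5.
Augment Plant→u2→u4→City: bottleneck 5, flow now 10.
No augmenting path remains; maximum flow = 10.
By max-flow min-cut, the minimum cut capacity equals the max flow.
In the residual graph, reachable from Plant: {Plant, u1}.
Min-cut edges: Plant→u2 (8), u1→u3 (2); capacity 8 + 2 = 10.

10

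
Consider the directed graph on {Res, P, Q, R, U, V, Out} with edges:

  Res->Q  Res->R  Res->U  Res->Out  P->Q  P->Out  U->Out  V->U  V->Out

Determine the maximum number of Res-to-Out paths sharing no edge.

2

Assign every edge capacity 1; by Menger, the answer equals the max flow.
Path Res→Out (+1); total 1.
Path Res→U→Out (+1); total 2.
No residual Res→Out path; max flow = 2.
Certifying cut of size 2: {Res→Out, Res→U}.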